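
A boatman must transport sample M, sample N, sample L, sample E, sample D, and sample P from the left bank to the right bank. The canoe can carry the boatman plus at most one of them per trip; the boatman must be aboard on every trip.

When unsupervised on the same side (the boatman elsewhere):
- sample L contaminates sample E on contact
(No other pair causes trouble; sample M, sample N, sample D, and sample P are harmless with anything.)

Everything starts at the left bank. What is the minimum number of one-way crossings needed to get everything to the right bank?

Counting alone: the boatman can take at most 1 across per trip to the right bank, so moving all 6 needs at least 6 loaded trips out, with a return between consecutive ones — at least 11 crossings.
The plan below uses exactly 11 crossings, so it is optimal:
1. Boatman goes to the right bank with sample L.  [the left bank: sample D, sample E, sample M, sample N, sample P | the right bank: sample L]
2. Boatman goes back to the left bank alone.  [the left bank: sample D, sample E, sample M, sample N, sample P | the right bank: sample L]
3. Boatman goes to the right bank with sample M.  [the left bank: sample D, sample E, sample N, sample P | the right bank: sample L, sample M]
4. Boatman goes back to the left bank alone.  [the left bank: sample D, sample E, sample N, sample P | the right bank: sample L, sample M]
5. Boatman goes to the right bank with sample N.  [the left bank: sample D, sample E, sample P | the right bank: sample L, sample M, sample N]
6. Boatman goes back to the left bank alone.  [the left bank: sample D, sample E, sample P | the right bank: sample L, sample M, sample N]
7. Boatman goes to the right bank with sample D.  [the left bank: sample E, sample P | the right bank: sample D, sample L, sample M, sample N]
8. Boatman goes back to the left bank alone.  [the left bank: sample E, sample P | the right bank: sample D, sample L, sample M, sample N]
9. Boatman goes to the right bank with sample P.  [the left bank: sample E | the right bank: sample D, sample L, sample M, sample N, sample P]
10. Boatman goes back to the left bank alone.  [the left bank: sample E | the right bank: sample D, sample L, sample M, sample N, sample P]
11. Boatman goes to the right bank with sample E.  [the left bank: — | the right bank: sample D, sample E, sample L, sample M, sample N, sample P]

11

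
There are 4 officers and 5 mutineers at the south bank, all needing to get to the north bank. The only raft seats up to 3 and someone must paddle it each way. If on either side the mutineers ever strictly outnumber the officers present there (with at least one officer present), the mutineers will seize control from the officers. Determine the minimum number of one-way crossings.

The mutineers already outnumber the officers at the south bank before anyone moves, so the starting position itself is disallowed.

impossible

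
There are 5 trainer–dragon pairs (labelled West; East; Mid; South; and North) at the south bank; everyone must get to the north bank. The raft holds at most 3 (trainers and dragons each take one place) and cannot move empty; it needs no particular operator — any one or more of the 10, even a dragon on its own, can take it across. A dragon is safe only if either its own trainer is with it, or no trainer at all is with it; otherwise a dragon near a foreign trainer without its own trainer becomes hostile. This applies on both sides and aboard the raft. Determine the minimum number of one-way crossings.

Counting alone: each trip to the north bank takes at most 3 across and each return brings at least 1 back, so after t trips out (and t−1 returns) at most 3t − (t−1) of the 10 are across; that first reaches 10 at t = 5, so at least 9 crossings are needed.
The safety rule pushes this higher. Following every safe sequence of crossings, the most of the 10 that can be at the north bank as the raft arrives there on crossing 9 is 9 — never all 10.
So no plan with fewer than 11 crossings exists, and this one achieves 11:
1. dragon West and trainer West cross → the north bank.
2. trainer West crosses ← the south bank.
3. dragon East, dragon Mid, and dragon South cross → the north bank.
4. dragon West crosses ← the south bank.
5. trainer East, trainer Mid, and trainer South cross → the north bank.
6. dragon East and trainer East cross ← the south bank.
7. trainer East, trainer North, and trainer West cross → the north bank.
8. dragon Mid crosses ← the south bank.
9. dragon East and dragon West cross → the north bank.
10. dragon West crosses ← the south bank.
11. dragon Mid, dragon North, and dragon West cross → the north bank.

11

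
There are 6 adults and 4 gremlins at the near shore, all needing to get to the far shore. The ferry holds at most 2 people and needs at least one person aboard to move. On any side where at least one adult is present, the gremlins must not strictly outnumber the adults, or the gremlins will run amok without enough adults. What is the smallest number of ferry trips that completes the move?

Counting alone: each trip to the far shore takes at most 2 across and each return brings at least 1 back, so after t trips out (and t−1 returns) at most 2t − (t−1) of the 10 are across; that first reaches 10 at t = 9, so at least 17 crossings are needed.
The plan below uses exactly 17 crossings, so it is optimal:
1. 2 gremlins → the far shore.  (the near shore: 6A 2G; the far shore: 0A 2G)
2. 1 gremlin ← the near shore.  (the near shore: 6A 3G; the far shore: 0A 1G)
3. 2 gremlins → the far shore.  (the near shore: 6A 1G; the far shore: 0A 3G)
4. 1 gremlin ← the near shore.  (the near shore: 6A 2G; the far shore: 0A 2G)
5. 2 adults → the far shore.  (the near shore: 4A 2G; the far shore: 2A 2G)
6. 1 gremlin ← the near shore.  (the near shore: 4A 3G; the far shore: 2A 1G)
7. 1 adult and 1 gremlin → the far shore.  (the near shore: 3A 2G; the far shore: 3A 2G)
8. 1 gremlin ← the near shore.  (the near shore: 3A 3G; the far shore: 3A 1G)
9. 2 gremlins → the far shore.  (the near shore: 3A 1G; the far shore: 3A 3G)
10. 1 gremlin ← the near shore.  (the near shore: 3A 2G; the far shore: 3A 2G)
11. 1 adult and 1 gremlin → the far shore.  (the near shore: 2A 1G; the far shore: 4A 3G)
12. 1 gremlin ← the near shore.  (the near shore: 2A 2G; the far shore: 4A 2G)
13. 2 gremlins → the far shore.  (the near shore: 2A 0G; the far shore: 4A 4G)
14. 1 gremlin ← the near shore.  (the near shore: 2A 1G; the far shore: 4A 3G)
15. 1 adult and 1 gremlin → the far shore.  (the near shore: 1A 0G; the far shore: 5A 4G)
16. 1 gremlin ← the near shore.  (the near shore: 1A 1G; the far shore: 5A 3G)
17. 1 adult and 1 gremlin → the far shore.  (the near shore: 0A 0G; the far shore: 6A 4G)

17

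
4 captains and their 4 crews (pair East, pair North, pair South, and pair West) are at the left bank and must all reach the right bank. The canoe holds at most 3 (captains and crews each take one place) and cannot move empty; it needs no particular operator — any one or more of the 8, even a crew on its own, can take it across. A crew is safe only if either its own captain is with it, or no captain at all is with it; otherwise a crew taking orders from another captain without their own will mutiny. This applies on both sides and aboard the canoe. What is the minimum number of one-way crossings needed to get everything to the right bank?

9

Counting alone: each trip to the right bank takes at most 3 across and each return brings at least 1 back, so after t trips out (and t−1 returns) at most 3t − (t−1) of the 8 are across; that first reaches 8 at t = 4, so at least 7 crossings are needed.
The safety rule pushes this higher. Following every safe sequence of crossings, the most of the 8 that can be at the right bank as the canoe arrives there on crossing 7 is 7 — never all 8.
So no plan with fewer than 9 crossings exists, and this one achieves 9:
1. captain East and crew East cross → the right bank.
2. captain East crosses ← the left bank.
3. captain East, captain North, and crew North cross → the right bank.
4. captain East and crew East cross ← the left bank.
5. captain East, captain South, and captain West cross → the right bank.
6. crew North crosses ← the left bank.
7. crew East and crew North cross → the right bank.
8. crew East crosses ← the left bank.
9. crew East, crew South, and crew West cross → the right bank.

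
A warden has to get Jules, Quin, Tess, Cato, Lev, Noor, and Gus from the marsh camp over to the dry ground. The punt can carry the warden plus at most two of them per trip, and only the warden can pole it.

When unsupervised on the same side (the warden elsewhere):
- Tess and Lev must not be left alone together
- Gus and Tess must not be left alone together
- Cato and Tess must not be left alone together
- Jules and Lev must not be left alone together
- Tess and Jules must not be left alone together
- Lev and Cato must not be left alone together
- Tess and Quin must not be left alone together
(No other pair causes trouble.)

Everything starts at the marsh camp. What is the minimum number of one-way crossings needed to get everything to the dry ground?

Counting alone: the warden can take at most 2 across per trip to the dry ground, so moving all 7 needs at least 4 loaded trips out, with a return between consecutive ones — at least 7 crossings.
The safety rule pushes this higher. Following every safe sequence of crossings, the most of the 7 that can be at the dry ground as the punt arrives there on crossings 7, 9 is 5, 6 respectively — never all 7.
So no plan with fewer than 11 crossings exists, and this one achieves 11:
1. Warden goes to the dry ground with Lev and Tess.
2. Warden goes back to the marsh camp with Tess.
3. Warden goes to the dry ground with Quin and Tess.
4. Warden goes back to the marsh camp with Tess.
5. Warden goes to the dry ground with Noor and Tess.
6. Warden goes back to the marsh camp with Tess.
7. Warden goes to the dry ground with Gus and Tess.
8. Warden goes back to the marsh camp with Tess.
9. Warden goes to the dry ground with Cato and Jules.
10. Warden goes back to the marsh camp with Lev.
11. Warden goes to the dry ground with Lev and Tess.

11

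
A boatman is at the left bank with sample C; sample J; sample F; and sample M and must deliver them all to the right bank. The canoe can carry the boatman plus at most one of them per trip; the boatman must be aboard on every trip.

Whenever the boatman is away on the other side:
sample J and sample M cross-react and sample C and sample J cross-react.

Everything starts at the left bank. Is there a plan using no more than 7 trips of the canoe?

Counting alone: the boatman can take at most 1 across per trip to the right bank, so moving all 4 needs at least 4 loaded trips out, with a return between consecutive ones — at least 7 crossings.
The safety rule pushes this higher. Following every safe sequence of crossings, the most of the 4 that can be at the right bank as the canoe arrives there on crossing 7 is 3 — never all 4.
So the move cannot be finished within 7 crossings. (The shortest complete plan takes 9:)
1. Boatman goes to the right bank with sample J.  [the left bank: sample C, sample F, sample M | the right bank: sample J]
2. Boatman goes back to the left bank alone.  [the left bank: sample C, sample F, sample M | the right bank: sample J]
3. Boatman goes to the right bank with sample C.  [the left bank: sample F, sample M | the right bank: sample C, sample J]
4. Boatman goes back to the left bank with sample J.  [the left bank: sample F, sample J, sample M | the right bank: sample C]
5. Boatman goes to the right bank with sample M.  [the left bank: sample F, sample J | the right bank: sample C, sample M]
6. Boatman goes back to the left bank alone.  [the left bank: sample F, sample J | the right bank: sample C, sample M]
7. Boatman goes to the right bank with sample F.  [the left bank: sample J | the right bank: sample C, sample F, sample M]
8. Boatman goes back to the left bank alone.  [the left bank: sample J | the right bank: sample C, sample F, sample M]
9. Boatman goes to the right bank with sample J.  [the left bank: — | the right bank: sample C, sample F, sample J, sample M]

No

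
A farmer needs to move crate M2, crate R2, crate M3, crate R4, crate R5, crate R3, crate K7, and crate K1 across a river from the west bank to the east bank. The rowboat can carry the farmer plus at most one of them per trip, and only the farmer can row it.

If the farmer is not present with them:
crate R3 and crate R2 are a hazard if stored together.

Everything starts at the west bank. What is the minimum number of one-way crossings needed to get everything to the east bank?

Counting alone: the farmer can take at most 1 across per trip to the east bank, so moving all 8 needs at least 8 loaded trips out, with a return between consecutive ones — at least 15 crossings.
The plan below uses exactly 15 crossings, so it is optimal:
1. Farmer goes to the east bank with crate R2.
2. Farmer goes back to the west bank alone.
3. Farmer goes to the east bank with crate M2.
4. Farmer goes back to the west bank alone.
5. Farmer goes to the east bank with crate M3.
6. Farmer goes back to the west bank alone.
7. Farmer goes to the east bank with crate R4.
8. Farmer goes back to the west bank alone.
9. Farmer goes to the east bank with crate R5.
10. Farmer goes back to the west bank alone.
11. Farmer goes to the east bank with crate K7.
12. Farmer goes back to the west bank alone.
13. Farmer goes to the east bank with crate K1.
14. Farmer goes back to the west bank alone.
15. Farmer goes to the east bank with crate R3.

15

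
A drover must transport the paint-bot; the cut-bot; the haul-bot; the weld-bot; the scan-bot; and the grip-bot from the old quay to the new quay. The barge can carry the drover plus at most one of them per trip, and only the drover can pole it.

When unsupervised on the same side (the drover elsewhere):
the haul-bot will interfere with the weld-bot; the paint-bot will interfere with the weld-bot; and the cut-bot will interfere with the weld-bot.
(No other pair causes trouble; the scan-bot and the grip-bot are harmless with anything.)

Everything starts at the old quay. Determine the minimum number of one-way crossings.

impossible

Following every safe sequence of crossings from the start, the most of the 6 that can be at the new quay as the barge arrives there on crossings 1, 3, 5, 7 is 1, 2, 3, 4 respectively; the best ever achieved is 4 of 6.
From crossing 9 on, no configuration arises that was not already reachable earlier: only 36 distinct safe configurations (who is on which side, and where the barge is) can ever be reached, none of them has everyone across, and every continuation just revisits them. So no valid plan exists.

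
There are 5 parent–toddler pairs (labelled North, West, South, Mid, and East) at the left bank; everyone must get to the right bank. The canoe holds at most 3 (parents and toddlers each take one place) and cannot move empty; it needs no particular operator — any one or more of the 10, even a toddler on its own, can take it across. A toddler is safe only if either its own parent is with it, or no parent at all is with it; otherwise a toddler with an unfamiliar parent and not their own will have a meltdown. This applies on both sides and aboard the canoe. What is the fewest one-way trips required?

Counting alone: each trip to the right bank takes at most 3 across and each return brings at least 1 back, so after t trips out (and t−1 returns) at most 3t − (t−1) of the 10 are across; that first reaches 10 at t = 5, so at least 9 crossings are needed.
The safety rule pushes this higher. Following every safe sequence of crossings, the most of the 10 that can be at the right bank as the canoe arrives there on crossing 9 is 9 — never all 10.
So no plan with fewer than 11 crossings exists, and this one achieves 11:
1. parent North and toddler North cross → the right bank.
2. parent North crosses ← the left bank.
3. toddler Mid, toddler South, and toddler West cross → the right bank.
4. toddler North crosses ← the left bank.
5. parent Mid, parent South, and parent West cross → the right bank.
6. parent West and toddler West cross ← the left bank.
7. parent East, parent North, and parent West cross → the right bank.
8. toddler South crosses ← the left bank.
9. toddler North and toddler West cross → the right bank.
10. toddler North crosses ← the left bank.
11. toddler East, toddler North, and toddler South cross → the right bank.

11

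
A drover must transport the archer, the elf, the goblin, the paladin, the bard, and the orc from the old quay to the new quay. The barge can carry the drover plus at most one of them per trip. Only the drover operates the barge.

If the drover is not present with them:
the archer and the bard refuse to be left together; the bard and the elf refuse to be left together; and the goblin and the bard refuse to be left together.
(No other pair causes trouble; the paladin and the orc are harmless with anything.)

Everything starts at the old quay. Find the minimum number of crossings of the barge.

Following every safe sequence of crossings from the start, the most of the 6 that can be at the new quay as the barge arrives there on crossings 1, 3, 5, 7 is 1, 2, 3, 4 respectively; the best ever achieved is 4 of 6.
From crossing 9 on, no configuration arises that was not already reachable earlier: only 36 distinct safe configurations (who is on which side, and where the barge is) can ever be reached, none of them has everyone across, and every continuation just revisits them. So no valid plan exists.

impossible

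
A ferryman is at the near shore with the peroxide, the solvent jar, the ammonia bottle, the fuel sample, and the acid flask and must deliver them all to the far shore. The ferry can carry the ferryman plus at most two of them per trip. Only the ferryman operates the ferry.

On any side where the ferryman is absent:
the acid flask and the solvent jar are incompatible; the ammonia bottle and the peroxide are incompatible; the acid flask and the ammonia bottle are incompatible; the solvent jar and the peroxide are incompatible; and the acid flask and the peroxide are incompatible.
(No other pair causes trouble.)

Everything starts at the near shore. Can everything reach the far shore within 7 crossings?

Yes

Yes — this plan uses 7 crossings (≤ 7):
1. Ferryman goes to the far shore with the acid flask and the peroxide.  [the near shore: the ammonia bottle, the fuel sample, the solvent jar | the far shore: the acid flask, the peroxide]
2. Ferryman goes back to the near shore with the peroxide.  [the near shore: the ammonia bottle, the fuel sample, the peroxide, the solvent jar | the far shore: the acid flask]
3. Ferryman goes to the far shore with the fuel sample and the peroxide.  [the near shore: the ammonia bottle, the solvent jar | the far shore: the acid flask, the fuel sample, the peroxide]
4. Ferryman goes back to the near shore with the peroxide.  [the near shore: the ammonia bottle, the peroxide, the solvent jar | the far shore: the acid flask, the fuel sample]
5. Ferryman goes to the far shore with the ammonia bottle and the solvent jar.  [the near shore: the peroxide | the far shore: the acid flask, the ammonia bottle, the fuel sample, the solvent jar]
6. Ferryman goes back to the near shore with the acid flask.  [the near shore: the acid flask, the peroxide | the far shore: the ammonia bottle, the fuel sample, the solvent jar]
7. Ferryman goes to the far shore with the acid flask and the peroxide.  [the near shore: — | the far shore: the acid flask, the ammonia bottle, the fuel sample, the peroxide, the solvent jar]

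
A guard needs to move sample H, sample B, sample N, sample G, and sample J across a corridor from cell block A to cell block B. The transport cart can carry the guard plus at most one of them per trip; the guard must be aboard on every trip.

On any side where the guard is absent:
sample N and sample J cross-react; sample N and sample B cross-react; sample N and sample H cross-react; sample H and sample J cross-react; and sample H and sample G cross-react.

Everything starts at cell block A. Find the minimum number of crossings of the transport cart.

Whatever the first load, the items left behind include a forbidden pair without the guard. No opening move is safe, so no plan exists.

impossible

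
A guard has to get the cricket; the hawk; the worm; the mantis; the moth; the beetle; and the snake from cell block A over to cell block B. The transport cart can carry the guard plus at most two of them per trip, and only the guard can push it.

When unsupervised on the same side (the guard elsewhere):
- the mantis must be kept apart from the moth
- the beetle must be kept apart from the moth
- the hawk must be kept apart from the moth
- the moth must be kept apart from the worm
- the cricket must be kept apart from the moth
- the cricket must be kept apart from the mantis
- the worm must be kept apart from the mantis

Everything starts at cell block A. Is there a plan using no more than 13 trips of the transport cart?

Yes — this plan uses 11 crossings (≤ 13):
1. Guard goes to cell block B with the mantis and the moth.
2. Guard goes back to cell block A with the mantis.
3. Guard goes to cell block B with the cricket and the worm.
4. Guard goes back to cell block A with the moth.
5. Guard goes to cell block B with the hawk and the moth.
6. Guard goes back to cell block A with the moth.
7. Guard goes to cell block B with the beetle and the mantis.
8. Guard goes back to cell block A with the mantis.
9. Guard goes to cell block B with the mantis and the snake.
10. Guard goes back to cell block A with the mantis.
11. Guard goes to cell block B with the mantis and the moth.

Yes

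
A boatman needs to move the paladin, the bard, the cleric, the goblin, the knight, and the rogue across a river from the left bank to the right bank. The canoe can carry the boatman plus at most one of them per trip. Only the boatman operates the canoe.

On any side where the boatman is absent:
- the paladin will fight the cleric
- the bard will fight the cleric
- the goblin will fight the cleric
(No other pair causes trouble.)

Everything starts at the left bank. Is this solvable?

Following every safe sequence of crossings from the start, the most of the 6 that can be at the right bank as the canoe arrives there on crossings 1, 3, 5, 7 is 1, 2, 3, 4 respectively; the best ever achieved is 4 of 6.
From crossing 9 on, no configuration arises that was not already reachable earlier: only 36 distinct safe configurations (who is on which side, and where the canoe is) can ever be reached, none of them has everyone across, and every continuation just revisits them. So no valid plan exists.

No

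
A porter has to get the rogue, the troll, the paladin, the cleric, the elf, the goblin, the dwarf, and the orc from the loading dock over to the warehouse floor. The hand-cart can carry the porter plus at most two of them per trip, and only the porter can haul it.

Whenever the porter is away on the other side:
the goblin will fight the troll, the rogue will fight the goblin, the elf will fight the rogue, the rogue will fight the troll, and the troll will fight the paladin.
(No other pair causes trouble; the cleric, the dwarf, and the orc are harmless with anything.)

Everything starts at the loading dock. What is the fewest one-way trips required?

13

Counting alone: the porter can take at most 2 across per trip to the warehouse floor, so moving all 8 needs at least 4 loaded trips out, with a return between consecutive ones — at least 7 crossings.
The safety rule pushes this higher. Following every safe sequence of crossings, the most of the 8 that can be at the warehouse floor as the hand-cart arrives there on crossings 7, 9, 11 is 5, 6, 7 respectively — never all 8.
So no plan with fewer than 13 crossings exists, and this one achieves 13:
1. Porter goes to the warehouse floor with the rogue and the troll.
2. Porter goes back to the loading dock with the rogue.
3. Porter goes to the warehouse floor with the paladin and the rogue.
4. Porter goes back to the loading dock with the troll.
5. Porter goes to the warehouse floor with the cleric and the troll.
6. Porter goes back to the loading dock with the troll.
7. Porter goes to the warehouse floor with the dwarf and the troll.
8. Porter goes back to the loading dock with the troll.
9. Porter goes to the warehouse floor with the orc and the troll.
10. Porter goes back to the loading dock with the troll.
11. Porter goes to the warehouse floor with the elf and the goblin.
12. Porter goes back to the loading dock with the rogue.
13. Porter goes to the warehouse floor with the rogue and the troll.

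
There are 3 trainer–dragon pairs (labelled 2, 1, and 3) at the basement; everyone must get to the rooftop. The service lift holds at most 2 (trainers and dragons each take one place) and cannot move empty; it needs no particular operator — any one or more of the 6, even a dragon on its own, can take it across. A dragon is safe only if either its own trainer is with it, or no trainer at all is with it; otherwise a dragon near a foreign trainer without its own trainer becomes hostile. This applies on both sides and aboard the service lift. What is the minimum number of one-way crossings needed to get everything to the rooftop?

Counting alone: each trip to the rooftop takes at most 2 across and each return brings at least 1 back, so after t trips out (and t−1 returns) at most 2t − (t−1) of the 6 are across; that first reaches 6 at t = 5, so at least 9 crossings are needed.
The safety rule pushes this higher. Following every safe sequence of crossings, the most of the 6 that can be at the rooftop as the service lift arrives there on crossing 9 is 5 — never all 6.
So no plan with fewer than 11 crossings exists, and this one achieves 11:
1. dragon 2 and trainer 2 cross → the rooftop.
2. trainer 2 crosses ← the basement.
3. dragon 1 and dragon 3 cross → the rooftop.
4. dragon 2 crosses ← the basement.
5. trainer 1 and trainer 3 cross → the rooftop.
6. dragon 1 and trainer 1 cross ← the basement.
7. trainer 1 and trainer 2 cross → the rooftop.
8. dragon 3 crosses ← the basement.
9. dragon 1 and dragon 2 cross → the rooftop.
10. trainer 3 crosses ← the basement.
11. dragon 3 and trainer 3 cross → the rooftop.

11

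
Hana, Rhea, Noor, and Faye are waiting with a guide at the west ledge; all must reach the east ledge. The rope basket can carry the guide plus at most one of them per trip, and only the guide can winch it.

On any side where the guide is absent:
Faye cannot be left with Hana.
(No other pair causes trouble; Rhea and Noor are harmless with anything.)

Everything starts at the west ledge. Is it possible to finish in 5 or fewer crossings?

Counting alone: the guide can take at most 1 across per trip to the east ledge, so moving all 4 needs at least 4 loaded trips out, with a return between consecutive ones — at least 7 crossings.
Since 5 < 7, 5 crossings cannot be enough. (The shortest complete plan in fact takes 7:)
1. Guide goes to the east ledge with Hana.  [the west ledge: Faye, Noor, Rhea | the east ledge: Hana]
2. Guide goes back to the west ledge alone.  [the west ledge: Faye, Noor, Rhea | the east ledge: Hana]
3. Guide goes to the east ledge with Rhea.  [the west ledge: Faye, Noor | the east ledge: Hana, Rhea]
4. Guide goes back to the west ledge alone.  [the west ledge: Faye, Noor | the east ledge: Hana, Rhea]
5. Guide goes to the east ledge with Noor.  [the west ledge: Faye | the east ledge: Hana, Noor, Rhea]
6. Guide goes back to the west ledge alone.  [the west ledge: Faye | the east ledge: Hana, Noor, Rhea]
7. Guide goes to the east ledge with Faye.  [the west ledge: — | the east ledge: Faye, Hana, Noor, Rhea]

No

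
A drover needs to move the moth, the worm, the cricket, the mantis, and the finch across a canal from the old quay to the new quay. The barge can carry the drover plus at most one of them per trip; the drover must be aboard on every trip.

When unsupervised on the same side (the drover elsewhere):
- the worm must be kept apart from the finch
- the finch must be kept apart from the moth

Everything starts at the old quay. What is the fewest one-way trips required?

11

Counting alone: the drover can take at most 1 across per trip to the new quay, so moving all 5 needs at least 5 loaded trips out, with a return between consecutive ones — at least 9 crossings.
The safety rule pushes this higher. Following every safe sequence of crossings, the most of the 5 that can be at the new quay as the barge arrives there on crossing 9 is 4 — never all 5.
So no plan with fewer than 11 crossings exists, and this one achieves 11:
1. Drover goes to the new quay with the finch.
2. Drover goes back to the old quay alone.
3. Drover goes to the new quay with the moth.
4. Drover goes back to the old quay with the finch.
5. Drover goes to the new quay with the worm.
6. Drover goes back to the old quay alone.
7. Drover goes to the new quay with the cricket.
8. Drover goes back to the old quay alone.
9. Drover goes to the new quay with the mantis.
10. Drover goes back to the old quay alone.
11. Drover goes to the new quay with the finch.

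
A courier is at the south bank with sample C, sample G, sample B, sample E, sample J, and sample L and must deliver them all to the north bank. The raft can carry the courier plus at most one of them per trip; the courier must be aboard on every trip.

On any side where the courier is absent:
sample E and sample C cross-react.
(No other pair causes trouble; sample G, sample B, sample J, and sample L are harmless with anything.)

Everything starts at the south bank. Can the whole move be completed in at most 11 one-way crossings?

Yes — this plan uses 11 crossings (≤ 11):
1. Courier goes to the north bank with sample C.  [the south bank: sample B, sample E, sample G, sample J, sample L | the north bank: sample C]
2. Courier goes back to the south bank alone.  [the south bank: sample B, sample E, sample G, sample J, sample L | the north bank: sample C]
3. Courier goes to the north bank with sample G.  [the south bank: sample B, sample E, sample J, sample L | the north bank: sample C, sample G]
4. Courier goes back to the south bank alone.  [the south bank: sample B, sample E, sample J, sample L | the north bank: sample C, sample G]
5. Courier goes to the north bank with sample B.  [the south bank: sample E, sample J, sample L | the north bank: sample B, sample C, sample G]
6. Courier goes back to the south bank alone.  [the south bank: sample E, sample J, sample L | the north bank: sample B, sample C, sample G]
7. Courier goes to the north bank with sample J.  [the south bank: sample E, sample L | the north bank: sample B, sample C, sample G, sample J]
8. Courier goes back to the south bank alone.  [the south bank: sample E, sample L | the north bank: sample B, sample C, sample G, sample J]
9. Courier goes to the north bank with sample L.  [the south bank: sample E | the north bank: sample B, sample C, sample G, sample J, sample L]
10. Courier goes back to the south bank alone.  [the south bank: sample E | the north bank: sample B, sample C, sample G, sample J, sample L]
11. Courier goes to the north bank with sample E.  [the south bank: — | the north bank: sample B, sample C, sample E, sample G, sample J, sample L]

Yes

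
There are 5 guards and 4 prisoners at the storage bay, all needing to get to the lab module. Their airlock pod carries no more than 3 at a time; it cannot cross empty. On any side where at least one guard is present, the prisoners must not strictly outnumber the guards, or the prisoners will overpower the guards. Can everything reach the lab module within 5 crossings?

Counting alone: each trip to the lab module takes at most 3 across and each return brings at least 1 back, so after t trips out (and t−1 returns) at most 3t − (t−1) of the 9 are across; that first reaches 9 at t = 4, so at least 7 crossings are needed.
Since 5 < 7, 5 crossings cannot be enough. (The shortest complete plan in fact takes 7:)
1. 3 prisoners → the lab module.  (the storage bay: 5G 1P; the lab module: 0G 3P)
2. 1 prisoner ← the storage bay.  (the storage bay: 5G 2P; the lab module: 0G 2P)
3. 3 guards → the lab module.  (the storage bay: 2G 2P; the lab module: 3G 2P)
4. 1 guard ← the storage bay.  (the storage bay: 3G 2P; the lab module: 2G 2P)
5. 2 guards and 1 prisoner → the lab module.  (the storage bay: 1G 1P; the lab module: 4G 3P)
6. 1 guard ← the storage bay.  (the storage bay: 2G 1P; the lab module: 3G 3P)
7. 2 guards and 1 prisoner → the lab module.  (the storage bay: 0G 0P; the lab module: 5G 4P)

No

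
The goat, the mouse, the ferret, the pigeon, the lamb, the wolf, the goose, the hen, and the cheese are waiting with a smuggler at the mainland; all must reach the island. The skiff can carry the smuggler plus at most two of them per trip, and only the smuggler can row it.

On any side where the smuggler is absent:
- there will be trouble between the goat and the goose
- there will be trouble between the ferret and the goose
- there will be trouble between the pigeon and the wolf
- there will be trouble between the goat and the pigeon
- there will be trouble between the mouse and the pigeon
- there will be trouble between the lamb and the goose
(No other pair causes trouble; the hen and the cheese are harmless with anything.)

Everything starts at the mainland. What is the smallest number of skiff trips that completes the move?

Counting alone: the smuggler can take at most 2 across per trip to the island, so moving all 9 needs at least 5 loaded trips out, with a return between consecutive ones — at least 9 crossings.
The safety rule pushes this higher. Following every safe sequence of crossings, the most of the 9 that can be at the island as the skiff arrives there on crossing 9 is 8 — never all 9.
So no plan with fewer than 11 crossings exists, and this one achieves 11:
1. Smuggler goes to the island with the goose and the pigeon.
2. Smuggler goes back to the mainland alone.
3. Smuggler goes to the island with the mouse.
4. Smuggler goes back to the mainland with the pigeon.
5. Smuggler goes to the island with the goat and the wolf.
6. Smuggler goes back to the mainland with the goose.
7. Smuggler goes to the island with the ferret and the lamb.
8. Smuggler goes back to the mainland alone.
9. Smuggler goes to the island with the cheese and the hen.
10. Smuggler goes back to the mainland alone.
11. Smuggler goes to the island with the goose and the pigeon.

11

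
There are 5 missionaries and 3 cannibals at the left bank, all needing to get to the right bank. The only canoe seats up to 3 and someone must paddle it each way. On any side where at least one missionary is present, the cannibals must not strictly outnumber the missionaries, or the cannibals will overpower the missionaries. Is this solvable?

1. 2 cannibals → the right bank.  (the left bank: 5M 1C; the right bank: 0M 2C)
2. 1 cannibal ← the left bank.  (the left bank: 5M 2C; the right bank: 0M 1C)
3. 2 missionaries and 1 cannibal → the right bank.  (the left bank: 3M 1C; the right bank: 2M 2C)
4. 1 cannibal ← the left bank.  (the left bank: 3M 2C; the right bank: 2M 1C)
5. 1 missionary and 2 cannibals → the right bank.  (the left bank: 2M 0C; the right bank: 3M 3C)
6. 1 cannibal ← the left bank.  (the left bank: 2M 1C; the right bank: 3M 2C)
7. 2 missionaries and 1 cannibal → the right bank.  (the left bank: 0M 0C; the right bank: 5M 3C)

Yes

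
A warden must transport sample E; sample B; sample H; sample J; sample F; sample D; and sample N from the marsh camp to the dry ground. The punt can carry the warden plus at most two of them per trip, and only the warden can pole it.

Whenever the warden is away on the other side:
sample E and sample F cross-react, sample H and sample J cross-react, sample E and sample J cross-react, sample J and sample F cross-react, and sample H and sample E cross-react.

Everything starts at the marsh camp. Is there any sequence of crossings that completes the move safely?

Yes

1. Warden goes to the dry ground with sample E and sample J.  [the marsh camp: sample B, sample D, sample F, sample H, sample N | the dry ground: sample E, sample J]
2. Warden goes back to the marsh camp with sample E.  [the marsh camp: sample B, sample D, sample E, sample F, sample H, sample N | the dry ground: sample J]
3. Warden goes to the dry ground with sample B and sample E.  [the marsh camp: sample D, sample F, sample H, sample N | the dry ground: sample B, sample E, sample J]
4. Warden goes back to the marsh camp with sample E.  [the marsh camp: sample D, sample E, sample F, sample H, sample N | the dry ground: sample B, sample J]
5. Warden goes to the dry ground with sample D and sample E.  [the marsh camp: sample F, sample H, sample N | the dry ground: sample B, sample D, sample E, sample J]
6. Warden goes back to the marsh camp with sample E.  [the marsh camp: sample E, sample F, sample H, sample N | the dry ground: sample B, sample D, sample J]
7. Warden goes to the dry ground with sample E and sample N.  [the marsh camp: sample F, sample H | the dry ground: sample B, sample D, sample E, sample J, sample N]
8. Warden goes back to the marsh camp with sample E.  [the marsh camp: sample E, sample F, sample H | the dry ground: sample B, sample D, sample J, sample N]
9. Warden goes to the dry ground with sample F and sample H.  [the marsh camp: sample E | the dry ground: sample B, sample D, sample F, sample H, sample J, sample N]
10. Warden goes back to the marsh camp with sample J.  [the marsh camp: sample E, sample J | the dry ground: sample B, sample D, sample F, sample H, sample N]
11. Warden goes to the dry ground with sample E and sample J.  [the marsh camp: — | the dry ground: sample B, sample D, sample E, sample F, sample H, sample J, sample N]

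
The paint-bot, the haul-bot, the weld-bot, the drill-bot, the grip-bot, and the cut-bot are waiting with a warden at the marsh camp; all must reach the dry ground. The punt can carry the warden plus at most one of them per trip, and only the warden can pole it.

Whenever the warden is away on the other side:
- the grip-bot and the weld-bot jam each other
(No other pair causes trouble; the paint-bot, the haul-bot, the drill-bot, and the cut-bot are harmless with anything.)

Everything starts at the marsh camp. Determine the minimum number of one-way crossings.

11

Counting alone: the warden can take at most 1 across per trip to the dry ground, so moving all 6 needs at least 6 loaded trips out, with a return between consecutive ones — at least 11 crossings.
The plan below uses exactly 11 crossings, so it is optimal:
1. Warden goes to the dry ground with the weld-bot.
2. Warden goes back to the marsh camp alone.
3. Warden goes to the dry ground with the paint-bot.
4. Warden goes back to the marsh camp alone.
5. Warden goes to the dry ground with the haul-bot.
6. Warden goes back to the marsh camp alone.
7. Warden goes to the dry ground with the drill-bot.
8. Warden goes back to the marsh camp alone.
9. Warden goes to the dry ground with the cut-bot.
10. Warden goes back to the marsh camp alone.
11. Warden goes to the dry ground with the grip-bot.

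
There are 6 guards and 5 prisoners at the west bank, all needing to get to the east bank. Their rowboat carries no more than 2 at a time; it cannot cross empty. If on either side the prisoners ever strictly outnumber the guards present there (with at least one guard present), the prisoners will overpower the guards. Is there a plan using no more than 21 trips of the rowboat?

Yes

Yes — this plan uses 19 crossings (≤ 21):
1. 2 prisoners → the east bank.  (the west bank: 6G 3P; the east bank: 0G 2P)
2. 1 prisoner ← the west bank.  (the west bank: 6G 4P; the east bank: 0G 1P)
3. 2 prisoners → the east bank.  (the west bank: 6G 2P; the east bank: 0G 3P)
4. 1 prisoner ← the west bank.  (the west bank: 6G 3P; the east bank: 0G 2P)
5. 2 guards → the east bank.  (the west bank: 4G 3P; the east bank: 2G 2P)
6. 1 prisoner ← the west bank.  (the west bank: 4G 4P; the east bank: 2G 1P)
7. 1 guard and 1 prisoner → the east bank.  (the west bank: 3G 3P; the east bank: 3G 2P)
8. 1 guard ← the west bank.  (the west bank: 4G 3P; the east bank: 2G 2P)
9. 1 guard and 1 prisoner → the east bank.  (the west bank: 3G 2P; the east bank: 3G 3P)
10. 1 prisoner ← the west bank.  (the west bank: 3G 3P; the east bank: 3G 2P)
11. 1 guard and 1 prisoner → the east bank.  (the west bank: 2G 2P; the east bank: 4G 3P)
12. 1 guard ← the west bank.  (the west bank: 3G 2P; the east bank: 3G 3P)
13. 1 guard and 1 prisoner → the east bank.  (the west bank: 2G 1P; the east bank: 4G 4P)
14. 1 prisoner ← the west bank.  (the west bank: 2G 2P; the east bank: 4G 3P)
15. 1 guard and 1 prisoner → the east bank.  (the west bank: 1G 1P; the east bank: 5G 4P)
16. 1 guard ← the west bank.  (the west bank: 2G 1P; the east bank: 4G 4P)
17. 1 guard and 1 prisoner → the east bank.  (the west bank: 1G 0P; the east bank: 5G 5P)
18. 1 prisoner ← the west bank.  (the west bank: 1G 1P; the east bank: 5G 4P)
19. 1 guard and 1 prisoner → the east bank.  (the west bank: 0G 0P; the east bank: 6G 5P)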